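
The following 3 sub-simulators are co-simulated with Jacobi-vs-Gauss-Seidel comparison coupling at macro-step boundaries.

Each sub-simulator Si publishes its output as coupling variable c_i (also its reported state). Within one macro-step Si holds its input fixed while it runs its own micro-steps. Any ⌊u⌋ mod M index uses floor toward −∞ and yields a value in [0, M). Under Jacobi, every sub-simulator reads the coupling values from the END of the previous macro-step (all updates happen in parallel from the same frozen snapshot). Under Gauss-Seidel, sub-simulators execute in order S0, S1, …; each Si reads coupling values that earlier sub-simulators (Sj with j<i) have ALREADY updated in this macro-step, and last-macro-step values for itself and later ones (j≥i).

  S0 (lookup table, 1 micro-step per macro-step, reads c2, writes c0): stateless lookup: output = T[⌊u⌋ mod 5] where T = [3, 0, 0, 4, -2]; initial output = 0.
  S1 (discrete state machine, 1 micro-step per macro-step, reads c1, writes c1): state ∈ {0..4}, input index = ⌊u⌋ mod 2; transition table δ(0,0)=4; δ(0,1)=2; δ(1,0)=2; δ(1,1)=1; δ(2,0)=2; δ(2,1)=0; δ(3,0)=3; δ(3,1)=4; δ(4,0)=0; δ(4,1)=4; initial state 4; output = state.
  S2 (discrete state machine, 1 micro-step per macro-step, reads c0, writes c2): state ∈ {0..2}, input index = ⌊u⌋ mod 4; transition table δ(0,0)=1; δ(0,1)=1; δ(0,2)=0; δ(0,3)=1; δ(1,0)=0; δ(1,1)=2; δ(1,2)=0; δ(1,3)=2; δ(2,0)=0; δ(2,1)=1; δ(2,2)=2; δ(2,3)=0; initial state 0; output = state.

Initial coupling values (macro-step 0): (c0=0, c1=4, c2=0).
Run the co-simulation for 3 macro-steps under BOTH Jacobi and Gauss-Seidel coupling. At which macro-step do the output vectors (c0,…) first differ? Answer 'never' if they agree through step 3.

[Jacobi] macro 1: S0 reads c2=0 → after 1×micro: 3; S1 reads c1=4 → after 1×micro: 0; S2 reads c0=0 → after 1×micro: 1 ⇒ (c0=3, c1=0, c2=1)
[Jacobi] macro 2: S0 reads c2=1 → after 1×micro: 0; S1 reads c1=0 → after 1×micro: 4; S2 reads c0=3 → after 1×micro: 2 ⇒ (c0=0, c1=4, c2=2)
[Jacobi] macro 3: S0 reads c2=2 → after 1×micro: 0; S1 reads c1=4 → after 1×micro: 0; S2 reads c0=0 → after 1×micro: 0 ⇒ (c0=0, c1=0, c2=0)
[Gauss-Seidel] macro 1: S0 reads c2=0 → after 1×micro: 3; S1 reads c1=4 → after 1×micro: 0; S2 reads c0=3 → after 1×micro: 1 ⇒ (c0=3, c1=0, c2=1)
[Gauss-Seidel] macro 2: S0 reads c2=1 → after 1×micro: 0; S1 reads c1=0 → after 1×micro: 4; S2 reads c0=0 → after 1×micro: 0 ⇒ (c0=0, c1=4, c2=0)
[Gauss-Seidel] macro 3: S0 reads c2=0 → after 1×micro: 3; S1 reads c1=4 → after 1×micro: 0; S2 reads c0=3 → after 1×micro: 1 ⇒ (c0=3, c1=0, c2=1)

first divergence at macro-step: 2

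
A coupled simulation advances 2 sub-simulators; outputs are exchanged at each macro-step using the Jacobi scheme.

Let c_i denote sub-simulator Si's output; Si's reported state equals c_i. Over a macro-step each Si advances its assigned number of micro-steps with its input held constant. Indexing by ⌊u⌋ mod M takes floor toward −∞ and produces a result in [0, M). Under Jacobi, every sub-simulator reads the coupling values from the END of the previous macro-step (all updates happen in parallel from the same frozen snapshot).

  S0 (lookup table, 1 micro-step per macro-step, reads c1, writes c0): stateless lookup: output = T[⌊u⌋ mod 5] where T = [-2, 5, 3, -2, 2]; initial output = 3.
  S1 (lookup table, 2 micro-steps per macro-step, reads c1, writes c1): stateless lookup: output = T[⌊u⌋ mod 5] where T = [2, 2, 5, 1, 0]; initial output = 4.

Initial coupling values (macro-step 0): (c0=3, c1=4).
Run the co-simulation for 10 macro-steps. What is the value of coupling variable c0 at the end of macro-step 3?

c0 at macro-step 3 = 3

macro 1: S0 reads c1=4 → after 1×micro: 2; S1 reads c1=4 → after 2×micro: 0 ⇒ (c0=2, c1=0)
macro 2: S0 reads c1=0 → after 1×micro: -2; S1 reads c1=0 → after 2×micro: 2 ⇒ (c0=-2, c1=2)
macro 3: S0 reads c1=2 → after 1×micro: 3; S1 reads c1=2 → after 2×micro: 5 ⇒ (c0=3, c1=5)
macro 4: S0 reads c1=5 → after 1×micro: -2; S1 reads c1=5 → after 2×micro: 2 ⇒ (c0=-2, c1=2)
macro 5: S0 reads c1=2 → after 1×micro: 3; S1 reads c1=2 → after 2×micro: 5 ⇒ (c0=3, c1=5)
macro 6: S0 reads c1=5 → after 1×micro: -2; S1 reads c1=5 → after 2×micro: 2 ⇒ (c0=-2, c1=2)
macro 7: S0 reads c1=2 → after 1×micro: 3; S1 reads c1=2 → after 2×micro: 5 ⇒ (c0=3, c1=5)
macro 8: S0 reads c1=5 → after 1×micro: -2; S1 reads c1=5 → after 2×micro: 2 ⇒ (c0=-2, c1=2)
macro 9: S0 reads c1=2 → after 1×micro: 3; S1 reads c1=2 → after 2×micro: 5 ⇒ (c0=3, c1=5)
macro 10: S0 reads c1=5 → after 1×micro: -2; S1 reads c1=5 → after 2×micro: 2 ⇒ (c0=-2, c1=2)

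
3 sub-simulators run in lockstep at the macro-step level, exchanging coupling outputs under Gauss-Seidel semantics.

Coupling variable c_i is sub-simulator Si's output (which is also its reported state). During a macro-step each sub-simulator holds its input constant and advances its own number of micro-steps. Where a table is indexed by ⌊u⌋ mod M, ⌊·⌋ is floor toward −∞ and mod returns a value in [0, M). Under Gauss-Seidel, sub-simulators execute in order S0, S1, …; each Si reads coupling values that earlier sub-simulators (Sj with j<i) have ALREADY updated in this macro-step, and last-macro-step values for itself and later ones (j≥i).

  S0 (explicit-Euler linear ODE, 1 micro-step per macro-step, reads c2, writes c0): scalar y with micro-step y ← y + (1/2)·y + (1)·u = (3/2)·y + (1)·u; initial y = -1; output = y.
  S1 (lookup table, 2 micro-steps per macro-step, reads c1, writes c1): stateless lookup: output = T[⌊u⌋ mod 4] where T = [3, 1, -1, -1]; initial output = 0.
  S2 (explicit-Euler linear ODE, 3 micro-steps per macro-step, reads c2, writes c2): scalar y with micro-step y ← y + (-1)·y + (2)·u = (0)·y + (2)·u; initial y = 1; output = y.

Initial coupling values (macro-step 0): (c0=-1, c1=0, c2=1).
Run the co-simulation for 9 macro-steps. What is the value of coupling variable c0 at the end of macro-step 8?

macro 1: S0 reads c2=1 → after 1×micro: -1/2; S1 reads c1=0 → after 2×micro: 3; S2 reads c2=1 → after 3×micro: 2 ⇒ (c0=-1/2, c1=3, c2=2)
macro 2: S0 reads c2=2 → after 1×micro: 5/4; S1 reads c1=3 → after 2×micro: -1; S2 reads c2=2 → after 3×micro: 4 ⇒ (c0=5/4, c1=-1, c2=4)
macro 3: S0 reads c2=4 → after 1×micro: 47/8; S1 reads c1=-1 → after 2×micro: -1; S2 reads c2=4 → after 3×micro: 8 ⇒ (c0=47/8, c1=-1, c2=8)
macro 4: S0 reads c2=8 → after 1×micro: 269/16; S1 reads c1=-1 → after 2×micro: -1; S2 reads c2=8 → after 3×micro: 16 ⇒ (c0=269/16, c1=-1, c2=16)
macro 5: S0 reads c2=16 → after 1×micro: 1319/32; S1 reads c1=-1 → after 2×micro: -1; S2 reads c2=16 → after 3×micro: 32 ⇒ (c0=1319/32, c1=-1, c2=32)
macro 6: S0 reads c2=32 → after 1×micro: 6005/64; S1 reads c1=-1 → after 2×micro: -1; S2 reads c2=32 → after 3×micro: 64 ⇒ (c0=6005/64, c1=-1, c2=64)
macro 7: S0 reads c2=64 → after 1×micro: 26207/128; S1 reads c1=-1 → after 2×micro: -1; S2 reads c2=64 → after 3×micro: 128 ⇒ (c0=26207/128, c1=-1, c2=128)
macro 8: S0 reads c2=128 → after 1×micro: 111389/256; S1 reads c1=-1 → after 2×micro: -1; S2 reads c2=128 → after 3×micro: 256 ⇒ (c0=111389/256, c1=-1, c2=256)
macro 9: S0 reads c2=256 → after 1×micro: 465239/512; S1 reads c1=-1 → after 2×micro: -1; S2 reads c2=256 → after 3×micro: 512 ⇒ (c0=465239/512, c1=-1, c2=512)

c0 at macro-step 8 = 111389/256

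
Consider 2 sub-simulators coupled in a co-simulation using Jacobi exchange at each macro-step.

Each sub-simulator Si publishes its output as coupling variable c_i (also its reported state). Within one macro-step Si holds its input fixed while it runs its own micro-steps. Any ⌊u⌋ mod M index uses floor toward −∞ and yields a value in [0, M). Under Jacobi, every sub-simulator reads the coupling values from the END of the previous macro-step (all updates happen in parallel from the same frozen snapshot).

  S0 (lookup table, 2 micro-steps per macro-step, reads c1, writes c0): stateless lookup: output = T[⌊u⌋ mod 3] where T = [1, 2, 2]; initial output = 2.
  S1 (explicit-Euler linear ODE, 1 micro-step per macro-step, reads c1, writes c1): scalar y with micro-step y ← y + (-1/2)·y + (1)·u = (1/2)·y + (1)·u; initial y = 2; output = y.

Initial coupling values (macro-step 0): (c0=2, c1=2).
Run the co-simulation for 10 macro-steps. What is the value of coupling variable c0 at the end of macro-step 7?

c0 at macro-step 7 = 2

macro 1: S0 reads c1=2 → after 2×micro: 2; S1 reads c1=2 → after 1×micro: 3 ⇒ (c0=2, c1=3)
macro 2: S0 reads c1=3 → after 2×micro: 1; S1 reads c1=3 → after 1×micro: 9/2 ⇒ (c0=1, c1=9/2)
macro 3: S0 reads c1=9/2 → after 2×micro: 2; S1 reads c1=9/2 → after 1×micro: 27/4 ⇒ (c0=2, c1=27/4)
macro 4: S0 reads c1=27/4 → after 2×micro: 1; S1 reads c1=27/4 → after 1×micro: 81/8 ⇒ (c0=1, c1=81/8)
macro 5: S0 reads c1=81/8 → after 2×micro: 2; S1 reads c1=81/8 → after 1×micro: 243/16 ⇒ (c0=2, c1=243/16)
macro 6: S0 reads c1=243/16 → after 2×micro: 1; S1 reads c1=243/16 → after 1×micro: 729/32 ⇒ (c0=1, c1=729/32)
macro 7: S0 reads c1=729/32 → after 2×micro: 2; S1 reads c1=729/32 → after 1×micro: 2187/64 ⇒ (c0=2, c1=2187/64)
macro 8: S0 reads c1=2187/64 → after 2×micro: 2; S1 reads c1=2187/64 → after 1×micro: 6561/128 ⇒ (c0=2, c1=6561/128)
macro 9: S0 reads c1=6561/128 → after 2×micro: 1; S1 reads c1=6561/128 → after 1×micro: 19683/256 ⇒ (c0=1, c1=19683/256)
macro 10: S0 reads c1=19683/256 → after 2×micro: 2; S1 reads c1=19683/256 → after 1×micro: 59049/512 ⇒ (c0=2, c1=59049/512)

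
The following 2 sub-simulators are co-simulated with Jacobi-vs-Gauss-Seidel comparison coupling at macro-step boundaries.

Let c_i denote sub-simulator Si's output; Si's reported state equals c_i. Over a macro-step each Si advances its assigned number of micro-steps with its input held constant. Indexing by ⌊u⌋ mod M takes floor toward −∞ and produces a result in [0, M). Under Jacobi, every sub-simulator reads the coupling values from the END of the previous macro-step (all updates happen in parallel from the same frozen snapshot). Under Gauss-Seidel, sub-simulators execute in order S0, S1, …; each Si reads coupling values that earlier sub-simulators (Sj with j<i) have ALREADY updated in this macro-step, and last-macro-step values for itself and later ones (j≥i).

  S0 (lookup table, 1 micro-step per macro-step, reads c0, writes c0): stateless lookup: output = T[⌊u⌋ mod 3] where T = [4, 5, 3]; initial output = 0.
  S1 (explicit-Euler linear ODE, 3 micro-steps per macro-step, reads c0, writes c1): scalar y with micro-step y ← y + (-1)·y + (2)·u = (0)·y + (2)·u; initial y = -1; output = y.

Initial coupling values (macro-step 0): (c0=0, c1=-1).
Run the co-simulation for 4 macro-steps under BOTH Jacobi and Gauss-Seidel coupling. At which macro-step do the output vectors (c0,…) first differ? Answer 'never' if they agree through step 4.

[Jacobi] macro 1: S0 reads c0=0 → after 1×micro: 4; S1 reads c0=0 → after 3×micro: 0 ⇒ (c0=4, c1=0)
[Jacobi] macro 2: S0 reads c0=4 → after 1×micro: 5; S1 reads c0=4 → after 3×micro: 8 ⇒ (c0=5, c1=8)
[Jacobi] macro 3: S0 reads c0=5 → after 1×micro: 3; S1 reads c0=5 → after 3×micro: 10 ⇒ (c0=3, c1=10)
[Jacobi] macro 4: S0 reads c0=3 → after 1×micro: 4; S1 reads c0=3 → after 3×micro: 6 ⇒ (c0=4, c1=6)
[Gauss-Seidel] macro 1: S0 reads c0=0 → after 1×micro: 4; S1 reads c0=4 → after 3×micro: 8 ⇒ (c0=4, c1=8)
[Gauss-Seidel] macro 2: S0 reads c0=4 → after 1×micro: 5; S1 reads c0=5 → after 3×micro: 10 ⇒ (c0=5, c1=10)
[Gauss-Seidel] macro 3: S0 reads c0=5 → after 1×micro: 3; S1 reads c0=3 → after 3×micro: 6 ⇒ (c0=3, c1=6)
[Gauss-Seidel] macro 4: S0 reads c0=3 → after 1×micro: 4; S1 reads c0=4 → after 3×micro: 8 ⇒ (c0=4, c1=8)

first divergence at macro-step: 1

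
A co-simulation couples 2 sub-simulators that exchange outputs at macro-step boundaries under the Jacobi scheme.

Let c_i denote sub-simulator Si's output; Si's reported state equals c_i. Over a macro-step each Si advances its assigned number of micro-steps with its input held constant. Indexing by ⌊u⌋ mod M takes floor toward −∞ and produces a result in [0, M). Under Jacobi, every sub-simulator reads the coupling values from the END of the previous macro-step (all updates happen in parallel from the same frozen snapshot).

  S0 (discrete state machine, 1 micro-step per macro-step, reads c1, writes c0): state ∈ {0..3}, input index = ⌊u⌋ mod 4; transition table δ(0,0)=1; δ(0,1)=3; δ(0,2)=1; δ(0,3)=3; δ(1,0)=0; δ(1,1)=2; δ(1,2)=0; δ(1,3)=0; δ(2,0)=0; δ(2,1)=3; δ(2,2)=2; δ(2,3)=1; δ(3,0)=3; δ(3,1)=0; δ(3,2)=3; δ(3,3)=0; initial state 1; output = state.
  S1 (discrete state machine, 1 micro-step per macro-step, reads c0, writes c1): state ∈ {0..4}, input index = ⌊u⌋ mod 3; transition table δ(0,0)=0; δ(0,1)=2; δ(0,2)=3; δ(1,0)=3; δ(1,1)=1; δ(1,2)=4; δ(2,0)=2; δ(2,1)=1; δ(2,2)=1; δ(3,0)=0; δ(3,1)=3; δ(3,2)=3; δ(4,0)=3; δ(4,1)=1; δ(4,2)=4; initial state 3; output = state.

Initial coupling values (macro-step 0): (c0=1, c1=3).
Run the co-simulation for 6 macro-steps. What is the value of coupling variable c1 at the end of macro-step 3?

macro 1: S0 reads c1=3 → after 1×micro: 0; S1 reads c0=1 → after 1×micro: 3 ⇒ (c0=0, c1=3)
macro 2: S0 reads c1=3 → after 1×micro: 3; S1 reads c0=0 → after 1×micro: 0 ⇒ (c0=3, c1=0)
macro 3: S0 reads c1=0 → after 1×micro: 3; S1 reads c0=3 → after 1×micro: 0 ⇒ (c0=3, c1=0)
macro 4: S0 reads c1=0 → after 1×micro: 3; S1 reads c0=3 → after 1×micro: 0 ⇒ (c0=3, c1=0)
macro 5: S0 reads c1=0 → after 1×micro: 3; S1 reads c0=3 → after 1×micro: 0 ⇒ (c0=3, c1=0)
macro 6: S0 reads c1=0 → after 1×micro: 3; S1 reads c0=3 → after 1×micro: 0 ⇒ (c0=3, c1=0)

c1 at macro-step 3 = 0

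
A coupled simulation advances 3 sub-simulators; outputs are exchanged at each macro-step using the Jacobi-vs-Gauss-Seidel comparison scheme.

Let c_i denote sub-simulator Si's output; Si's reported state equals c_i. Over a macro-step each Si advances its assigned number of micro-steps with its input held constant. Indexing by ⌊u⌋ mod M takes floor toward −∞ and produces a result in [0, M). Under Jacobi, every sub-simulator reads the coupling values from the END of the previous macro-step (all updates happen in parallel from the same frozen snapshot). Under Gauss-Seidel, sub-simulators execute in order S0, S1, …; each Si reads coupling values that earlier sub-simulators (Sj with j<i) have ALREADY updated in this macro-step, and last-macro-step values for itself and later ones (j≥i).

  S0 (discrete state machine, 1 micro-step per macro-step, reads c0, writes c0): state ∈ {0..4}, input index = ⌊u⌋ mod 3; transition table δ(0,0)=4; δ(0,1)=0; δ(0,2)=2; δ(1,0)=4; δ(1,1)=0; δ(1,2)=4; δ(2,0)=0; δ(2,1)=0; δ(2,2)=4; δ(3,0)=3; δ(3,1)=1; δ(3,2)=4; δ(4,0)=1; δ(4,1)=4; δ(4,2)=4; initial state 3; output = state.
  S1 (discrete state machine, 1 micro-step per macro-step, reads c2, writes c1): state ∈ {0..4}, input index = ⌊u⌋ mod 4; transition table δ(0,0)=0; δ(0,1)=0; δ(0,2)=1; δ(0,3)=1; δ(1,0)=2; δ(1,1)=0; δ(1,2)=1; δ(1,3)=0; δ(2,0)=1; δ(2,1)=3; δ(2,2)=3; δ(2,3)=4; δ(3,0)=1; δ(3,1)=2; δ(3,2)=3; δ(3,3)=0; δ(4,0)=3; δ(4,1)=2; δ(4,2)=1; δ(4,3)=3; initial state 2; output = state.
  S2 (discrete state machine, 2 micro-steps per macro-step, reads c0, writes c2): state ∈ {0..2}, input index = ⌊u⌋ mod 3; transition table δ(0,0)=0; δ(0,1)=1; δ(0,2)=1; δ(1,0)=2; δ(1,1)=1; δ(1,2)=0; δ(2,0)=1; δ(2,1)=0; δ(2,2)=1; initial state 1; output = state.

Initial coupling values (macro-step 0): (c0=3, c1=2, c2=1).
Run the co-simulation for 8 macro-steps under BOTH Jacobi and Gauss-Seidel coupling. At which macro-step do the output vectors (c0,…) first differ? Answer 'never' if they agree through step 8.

[Jacobi] macro 1: S0 reads c0=3 → after 1×micro: 3; S1 reads c2=1 → after 1×micro: 3; S2 reads c0=3 → after 2×micro: 1 ⇒ (c0=3, c1=3, c2=1)
[Jacobi] macro 2: S0 reads c0=3 → after 1×micro: 3; S1 reads c2=1 → after 1×micro: 2; S2 reads c0=3 → after 2×micro: 1 ⇒ (c0=3, c1=2, c2=1)
[Jacobi] macro 3: S0 reads c0=3 → after 1×micro: 3; S1 reads c2=1 → after 1×micro: 3; S2 reads c0=3 → after 2×micro: 1 ⇒ (c0=3, c1=3, c2=1)
[Jacobi] macro 4: S0 reads c0=3 → after 1×micro: 3; S1 reads c2=1 → after 1×micro: 2; S2 reads c0=3 → after 2×micro: 1 ⇒ (c0=3, c1=2, c2=1)
[Jacobi] macro 5: S0 reads c0=3 → after 1×micro: 3; S1 reads c2=1 → after 1×micro: 3; S2 reads c0=3 → after 2×micro: 1 ⇒ (c0=3, c1=3, c2=1)
[Jacobi] macro 6: S0 reads c0=3 → after 1×micro: 3; S1 reads c2=1 → after 1×micro: 2; S2 reads c0=3 → after 2×micro: 1 ⇒ (c0=3, c1=2, c2=1)
[Jacobi] macro 7: S0 reads c0=3 → after 1×micro: 3; S1 reads c2=1 → after 1×micro: 3; S2 reads c0=3 → after 2×micro: 1 ⇒ (c0=3, c1=3, c2=1)
[Jacobi] macro 8: S0 reads c0=3 → after 1×micro: 3; S1 reads c2=1 → after 1×micro: 2; S2 reads c0=3 → after 2×micro: 1 ⇒ (c0=3, c1=2, c2=1)
[Gauss-Seidel] macro 1: S0 reads c0=3 → after 1×micro: 3; S1 reads c2=1 → after 1×micro: 3; S2 reads c0=3 → after 2×micro: 1 ⇒ (c0=3, c1=3, c2=1)
[Gauss-Seidel] macro 2: S0 reads c0=3 → after 1×micro: 3; S1 reads c2=1 → after 1×micro: 2; S2 reads c0=3 → after 2×micro: 1 ⇒ (c0=3, c1=2, c2=1)
[Gauss-Seidel] macro 3: S0 reads c0=3 → after 1×micro: 3; S1 reads c2=1 → after 1×micro: 3; S2 reads c0=3 → after 2×micro: 1 ⇒ (c0=3, c1=3, c2=1)
[Gauss-Seidel] macro 4: S0 reads c0=3 → after 1×micro: 3; S1 reads c2=1 → after 1×micro: 2; S2 reads c0=3 → after 2×micro: 1 ⇒ (c0=3, c1=2, c2=1)
[Gauss-Seidel] macro 5: S0 reads c0=3 → after 1×micro: 3; S1 reads c2=1 → after 1×micro: 3; S2 reads c0=3 → after 2×micro: 1 ⇒ (c0=3, c1=3, c2=1)
[Gauss-Seidel] macro 6: S0 reads c0=3 → after 1×micro: 3; S1 reads c2=1 → after 1×micro: 2; S2 reads c0=3 → after 2×micro: 1 ⇒ (c0=3, c1=2, c2=1)
[Gauss-Seidel] macro 7: S0 reads c0=3 → after 1×micro: 3; S1 reads c2=1 → after 1×micro: 3; S2 reads c0=3 → after 2×micro: 1 ⇒ (c0=3, c1=3, c2=1)
[Gauss-Seidel] macro 8: S0 reads c0=3 → after 1×micro: 3; S1 reads c2=1 → after 1×micro: 2; S2 reads c0=3 → after 2×micro: 1 ⇒ (c0=3, c1=2, c2=1)

first divergence at macro-step: never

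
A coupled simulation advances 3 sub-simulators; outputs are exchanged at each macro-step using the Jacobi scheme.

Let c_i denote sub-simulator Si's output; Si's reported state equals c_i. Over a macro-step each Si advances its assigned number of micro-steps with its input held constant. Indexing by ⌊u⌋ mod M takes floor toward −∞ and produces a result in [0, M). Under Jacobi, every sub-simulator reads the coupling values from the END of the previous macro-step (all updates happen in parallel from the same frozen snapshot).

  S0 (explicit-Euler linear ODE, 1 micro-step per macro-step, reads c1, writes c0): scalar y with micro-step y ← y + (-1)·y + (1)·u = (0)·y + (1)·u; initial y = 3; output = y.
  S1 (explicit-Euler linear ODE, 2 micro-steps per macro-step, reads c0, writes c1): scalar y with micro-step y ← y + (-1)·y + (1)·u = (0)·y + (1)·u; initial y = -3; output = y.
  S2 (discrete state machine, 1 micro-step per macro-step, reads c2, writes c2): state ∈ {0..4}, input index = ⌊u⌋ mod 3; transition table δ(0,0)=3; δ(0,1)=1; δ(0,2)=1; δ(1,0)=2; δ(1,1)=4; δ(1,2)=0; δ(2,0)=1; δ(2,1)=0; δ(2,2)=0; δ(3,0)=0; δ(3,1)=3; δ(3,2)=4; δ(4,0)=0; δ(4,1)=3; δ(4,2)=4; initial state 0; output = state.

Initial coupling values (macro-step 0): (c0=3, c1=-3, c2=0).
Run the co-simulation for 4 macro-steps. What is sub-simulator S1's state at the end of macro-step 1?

macro 1: S0 reads c1=-3 → after 1×micro: -3; S1 reads c0=3 → after 2×micro: 3; S2 reads c2=0 → after 1×micro: 3 ⇒ (c0=-3, c1=3, c2=3)
macro 2: S0 reads c1=3 → after 1×micro: 3; S1 reads c0=-3 → after 2×micro: -3; S2 reads c2=3 → after 1×micro: 0 ⇒ (c0=3, c1=-3, c2=0)
macro 3: S0 reads c1=-3 → after 1×micro: -3; S1 reads c0=3 → after 2×micro: 3; S2 reads c2=0 → after 1×micro: 3 ⇒ (c0=-3, c1=3, c2=3)
macro 4: S0 reads c1=3 → after 1×micro: 3; S1 reads c0=-3 → after 2×micro: -3; S2 reads c2=3 → after 1×micro: 0 ⇒ (c0=3, c1=-3, c2=0)

S1 state at macro-step 1 = 3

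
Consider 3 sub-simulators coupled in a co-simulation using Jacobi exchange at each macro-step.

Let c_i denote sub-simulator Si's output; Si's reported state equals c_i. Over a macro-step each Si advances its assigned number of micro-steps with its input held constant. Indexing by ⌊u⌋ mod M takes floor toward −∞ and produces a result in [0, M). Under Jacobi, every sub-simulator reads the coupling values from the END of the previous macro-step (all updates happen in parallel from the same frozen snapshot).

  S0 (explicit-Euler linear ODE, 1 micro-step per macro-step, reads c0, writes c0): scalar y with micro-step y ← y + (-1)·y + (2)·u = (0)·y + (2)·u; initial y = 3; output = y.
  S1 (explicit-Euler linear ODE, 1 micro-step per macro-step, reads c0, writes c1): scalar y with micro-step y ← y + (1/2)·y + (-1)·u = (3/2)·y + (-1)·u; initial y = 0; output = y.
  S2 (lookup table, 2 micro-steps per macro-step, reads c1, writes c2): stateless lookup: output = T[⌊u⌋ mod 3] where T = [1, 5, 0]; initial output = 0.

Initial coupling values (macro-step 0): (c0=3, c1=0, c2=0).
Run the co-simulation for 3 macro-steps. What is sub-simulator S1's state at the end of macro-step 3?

macro 1: S0 reads c0=3 → after 1×micro: 6; S1 reads c0=3 → after 1×micro: -3; S2 reads c1=0 → after 2×micro: 1 ⇒ (c0=6, c1=-3, c2=1)
macro 2: S0 reads c0=6 → after 1×micro: 12; S1 reads c0=6 → after 1×micro: -21/2; S2 reads c1=-3 → after 2×micro: 1 ⇒ (c0=12, c1=-21/2, c2=1)
macro 3: S0 reads c0=12 → after 1×micro: 24; S1 reads c0=12 → after 1×micro: -111/4; S2 reads c1=-21/2 → after 2×micro: 5 ⇒ (c0=24, c1=-111/4, c2=5)

S1 state at macro-step 3 = -111/4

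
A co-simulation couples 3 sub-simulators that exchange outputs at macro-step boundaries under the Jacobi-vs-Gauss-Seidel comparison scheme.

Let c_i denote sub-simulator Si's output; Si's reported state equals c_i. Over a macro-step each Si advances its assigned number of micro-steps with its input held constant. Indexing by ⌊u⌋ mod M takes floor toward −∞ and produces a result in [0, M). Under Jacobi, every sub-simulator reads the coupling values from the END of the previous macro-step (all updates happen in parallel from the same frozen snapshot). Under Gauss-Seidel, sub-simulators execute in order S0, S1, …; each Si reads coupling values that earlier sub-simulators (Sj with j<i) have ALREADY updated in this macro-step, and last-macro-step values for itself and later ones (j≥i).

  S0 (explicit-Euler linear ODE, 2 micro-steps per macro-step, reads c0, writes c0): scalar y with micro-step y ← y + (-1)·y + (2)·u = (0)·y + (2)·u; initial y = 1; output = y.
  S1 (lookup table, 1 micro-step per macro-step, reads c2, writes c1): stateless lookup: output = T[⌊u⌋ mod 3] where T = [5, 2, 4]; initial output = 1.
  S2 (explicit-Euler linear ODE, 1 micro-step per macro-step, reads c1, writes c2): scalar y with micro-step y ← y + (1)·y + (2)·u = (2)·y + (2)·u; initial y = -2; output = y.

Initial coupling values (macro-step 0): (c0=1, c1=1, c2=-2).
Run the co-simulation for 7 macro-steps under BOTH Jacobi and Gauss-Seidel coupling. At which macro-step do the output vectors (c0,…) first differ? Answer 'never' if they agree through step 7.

[Jacobi] macro 1: S0 reads c0=1 → after 2×micro: 2; S1 reads c2=-2 → after 1×micro: 2; S2 reads c1=1 → after 1×micro: -2 ⇒ (c0=2, c1=2, c2=-2)
[Jacobi] macro 2: S0 reads c0=2 → after 2×micro: 4; S1 reads c2=-2 → after 1×micro: 2; S2 reads c1=2 → after 1×micro: 0 ⇒ (c0=4, c1=2, c2=0)
[Jacobi] macro 3: S0 reads c0=4 → after 2×micro: 8; S1 reads c2=0 → after 1×micro: 5; S2 reads c1=2 → after 1×micro: 4 ⇒ (c0=8, c1=5, c2=4)
[Jacobi] macro 4: S0 reads c0=8 → after 2×micro: 16; S1 reads c2=4 → after 1×micro: 2; S2 reads c1=5 → after 1×micro: 18 ⇒ (c0=16, c1=2, c2=18)
[Jacobi] macro 5: S0 reads c0=16 → after 2×micro: 32; S1 reads c2=18 → after 1×micro: 5; S2 reads c1=2 → after 1×micro: 40 ⇒ (c0=32, c1=5, c2=40)
[Jacobi] macro 6: S0 reads c0=32 → after 2×micro: 64; S1 reads c2=40 → after 1×micro: 2; S2 reads c1=5 → after 1×micro: 90 ⇒ (c0=64, c1=2, c2=90)
[Jacobi] macro 7: S0 reads c0=64 → after 2×micro: 128; S1 reads c2=90 → after 1×micro: 5; S2 reads c1=2 → after 1×micro: 184 ⇒ (c0=128, c1=5, c2=184)
[Gauss-Seidel] macro 1: S0 reads c0=1 → after 2×micro: 2; S1 reads c2=-2 → after 1×micro: 2; S2 reads c1=2 → after 1×micro: 0 ⇒ (c0=2, c1=2, c2=0)
[Gauss-Seidel] macro 2: S0 reads c0=2 → after 2×micro: 4; S1 reads c2=0 → after 1×micro: 5; S2 reads c1=5 → after 1×micro: 10 ⇒ (c0=4, c1=5, c2=10)
[Gauss-Seidel] macro 3: S0 reads c0=4 → after 2×micro: 8; S1 reads c2=10 → after 1×micro: 2; S2 reads c1=2 → after 1×micro: 24 ⇒ (c0=8, c1=2, c2=24)
[Gauss-Seidel] macro 4: S0 reads c0=8 → after 2×micro: 16; S1 reads c2=24 → after 1×micro: 5; S2 reads c1=5 → after 1×micro: 58 ⇒ (c0=16, c1=5, c2=58)
[Gauss-Seidel] macro 5: S0 reads c0=16 → after 2×micro: 32; S1 reads c2=58 → after 1×micro: 2; S2 reads c1=2 → after 1×micro: 120 ⇒ (c0=32, c1=2, c2=120)
[Gauss-Seidel] macro 6: S0 reads c0=32 → after 2×micro: 64; S1 reads c2=120 → after 1×micro: 5; S2 reads c1=5 → after 1×micro: 250 ⇒ (c0=64, c1=5, c2=250)
[Gauss-Seidel] macro 7: S0 reads c0=64 → after 2×micro: 128; S1 reads c2=250 → after 1×micro: 2; S2 reads c1=2 → after 1×micro: 504 ⇒ (c0=128, c1=2, c2=504)

first divergence at macro-step: 1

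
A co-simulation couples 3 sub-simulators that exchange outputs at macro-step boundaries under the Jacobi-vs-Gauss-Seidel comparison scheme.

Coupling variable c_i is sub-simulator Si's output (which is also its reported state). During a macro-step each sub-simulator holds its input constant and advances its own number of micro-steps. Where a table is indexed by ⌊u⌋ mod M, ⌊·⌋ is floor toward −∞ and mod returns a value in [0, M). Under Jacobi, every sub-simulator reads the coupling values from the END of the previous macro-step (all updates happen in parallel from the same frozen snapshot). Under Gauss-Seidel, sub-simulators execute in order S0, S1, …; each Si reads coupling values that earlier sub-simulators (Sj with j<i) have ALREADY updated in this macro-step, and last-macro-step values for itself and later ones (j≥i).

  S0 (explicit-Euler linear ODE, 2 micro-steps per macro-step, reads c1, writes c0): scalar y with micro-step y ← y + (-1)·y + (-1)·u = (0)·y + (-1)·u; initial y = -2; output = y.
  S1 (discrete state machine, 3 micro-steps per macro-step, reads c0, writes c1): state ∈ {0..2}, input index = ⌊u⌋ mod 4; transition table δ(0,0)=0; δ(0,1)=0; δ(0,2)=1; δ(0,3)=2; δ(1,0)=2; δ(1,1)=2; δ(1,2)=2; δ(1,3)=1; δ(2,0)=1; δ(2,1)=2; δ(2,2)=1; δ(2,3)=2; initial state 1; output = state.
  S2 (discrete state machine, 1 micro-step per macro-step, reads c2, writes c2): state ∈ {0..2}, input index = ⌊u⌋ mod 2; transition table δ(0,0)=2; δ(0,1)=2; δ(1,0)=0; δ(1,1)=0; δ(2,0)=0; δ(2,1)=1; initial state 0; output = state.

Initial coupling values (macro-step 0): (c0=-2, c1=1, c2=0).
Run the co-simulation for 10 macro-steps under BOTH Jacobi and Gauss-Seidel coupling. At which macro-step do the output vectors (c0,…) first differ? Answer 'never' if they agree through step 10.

first divergence at macro-step: 1

[Jacobi] macro 1: S0 reads c1=1 → after 2×micro: -1; S1 reads c0=-2 → after 3×micro: 2; S2 reads c2=0 → after 1×micro: 2 ⇒ (c0=-1, c1=2, c2=2)
[Jacobi] macro 2: S0 reads c1=2 → after 2×micro: -2; S1 reads c0=-1 → after 3×micro: 2; S2 reads c2=2 → after 1×micro: 0 ⇒ (c0=-2, c1=2, c2=0)
[Jacobi] macro 3: S0 reads c1=2 → after 2×micro: -2; S1 reads c0=-2 → after 3×micro: 1; S2 reads c2=0 → after 1×micro: 2 ⇒ (c0=-2, c1=1, c2=2)
[Jacobi] macro 4: S0 reads c1=1 → after 2×micro: -1; S1 reads c0=-2 → after 3×micro: 2; S2 reads c2=2 → after 1×micro: 0 ⇒ (c0=-1, c1=2, c2=0)
[Jacobi] macro 5: S0 reads c1=2 → after 2×micro: -2; S1 reads c0=-1 → after 3×micro: 2; S2 reads c2=0 → after 1×micro: 2 ⇒ (c0=-2, c1=2, c2=2)
[Jacobi] macro 6: S0 reads c1=2 → after 2×micro: -2; S1 reads c0=-2 → after 3×micro: 1; S2 reads c2=2 → after 1×micro: 0 ⇒ (c0=-2, c1=1, c2=0)
[Jacobi] macro 7: S0 reads c1=1 → after 2×micro: -1; S1 reads c0=-2 → after 3×micro: 2; S2 reads c2=0 → after 1×micro: 2 ⇒ (c0=-1, c1=2, c2=2)
[Jacobi] macro 8: S0 reads c1=2 → after 2×micro: -2; S1 reads c0=-1 → after 3×micro: 2; S2 reads c2=2 → after 1×micro: 0 ⇒ (c0=-2, c1=2, c2=0)
[Jacobi] macro 9: S0 reads c1=2 → after 2×micro: -2; S1 reads c0=-2 → after 3×micro: 1; S2 reads c2=0 → after 1×micro: 2 ⇒ (c0=-2, c1=1, c2=2)
[Jacobi] macro 10: S0 reads c1=1 → after 2×micro: -1; S1 reads c0=-2 → after 3×micro: 2; S2 reads c2=2 → after 1×micro: 0 ⇒ (c0=-1, c1=2, c2=0)
[Gauss-Seidel] macro 1: S0 reads c1=1 → after 2×micro: -1; S1 reads c0=-1 → after 3×micro: 1; S2 reads c2=0 → after 1×micro: 2 ⇒ (c0=-1, c1=1, c2=2)
[Gauss-Seidel] macro 2: S0 reads c1=1 → after 2×micro: -1; S1 reads c0=-1 → after 3×micro: 1; S2 reads c2=2 → after 1×micro: 0 ⇒ (c0=-1, c1=1, c2=0)
[Gauss-Seidel] macro 3: S0 reads c1=1 → after 2×micro: -1; S1 reads c0=-1 → after 3×micro: 1; S2 reads c2=0 → after 1×micro: 2 ⇒ (c0=-1, c1=1, c2=2)
[Gauss-Seidel] macro 4: S0 reads c1=1 → after 2×micro: -1; S1 reads c0=-1 → after 3×micro: 1; S2 reads c2=2 → after 1×micro: 0 ⇒ (c0=-1, c1=1, c2=0)
[Gauss-Seidel] macro 5: S0 reads c1=1 → after 2×micro: -1; S1 reads c0=-1 → after 3×micro: 1; S2 reads c2=0 → after 1×micro: 2 ⇒ (c0=-1, c1=1, c2=2)
[Gauss-Seidel] macro 6: S0 reads c1=1 → after 2×micro: -1; S1 reads c0=-1 → after 3×micro: 1; S2 reads c2=2 → after 1×micro: 0 ⇒ (c0=-1, c1=1, c2=0)
[Gauss-Seidel] macro 7: S0 reads c1=1 → after 2×micro: -1; S1 reads c0=-1 → after 3×micro: 1; S2 reads c2=0 → after 1×micro: 2 ⇒ (c0=-1, c1=1, c2=2)
[Gauss-Seidel] macro 8: S0 reads c1=1 → after 2×micro: -1; S1 reads c0=-1 → after 3×micro: 1; S2 reads c2=2 → after 1×micro: 0 ⇒ (c0=-1, c1=1, c2=0)
[Gauss-Seidel] macro 9: S0 reads c1=1 → after 2×micro: -1; S1 reads c0=-1 → after 3×micro: 1; S2 reads c2=0 → after 1×micro: 2 ⇒ (c0=-1, c1=1, c2=2)
[Gauss-Seidel] macro 10: S0 reads c1=1 → after 2×micro: -1; S1 reads c0=-1 → after 3×micro: 1; S2 reads c2=2 → after 1×micro: 0 ⇒ (c0=-1, c1=1, c2=0)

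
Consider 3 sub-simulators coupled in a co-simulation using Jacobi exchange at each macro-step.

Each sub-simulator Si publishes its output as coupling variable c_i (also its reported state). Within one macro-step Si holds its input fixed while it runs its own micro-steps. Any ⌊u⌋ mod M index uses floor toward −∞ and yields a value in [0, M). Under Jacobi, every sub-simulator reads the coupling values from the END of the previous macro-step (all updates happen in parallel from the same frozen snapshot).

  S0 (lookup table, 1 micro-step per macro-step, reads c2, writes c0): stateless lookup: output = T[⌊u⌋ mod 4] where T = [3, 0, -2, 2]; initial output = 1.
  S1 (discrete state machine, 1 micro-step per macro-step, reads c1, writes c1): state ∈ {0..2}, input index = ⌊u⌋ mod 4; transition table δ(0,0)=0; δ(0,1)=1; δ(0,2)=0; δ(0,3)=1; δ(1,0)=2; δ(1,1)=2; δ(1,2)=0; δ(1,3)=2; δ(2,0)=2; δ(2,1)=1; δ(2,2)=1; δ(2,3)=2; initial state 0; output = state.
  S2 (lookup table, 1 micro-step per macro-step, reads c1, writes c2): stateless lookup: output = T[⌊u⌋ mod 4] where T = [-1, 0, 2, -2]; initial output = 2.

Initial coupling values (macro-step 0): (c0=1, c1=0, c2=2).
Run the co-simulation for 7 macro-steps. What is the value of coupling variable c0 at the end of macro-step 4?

c0 at macro-step 4 = 2

macro 1: S0 reads c2=2 → after 1×micro: -2; S1 reads c1=0 → after 1×micro: 0; S2 reads c1=0 → after 1×micro: -1 ⇒ (c0=-2, c1=0, c2=-1)
macro 2: S0 reads c2=-1 → after 1×micro: 2; S1 reads c1=0 → after 1×micro: 0; S2 reads c1=0 → after 1×micro: -1 ⇒ (c0=2, c1=0, c2=-1)
macro 3: S0 reads c2=-1 → after 1×micro: 2; S1 reads c1=0 → after 1×micro: 0; S2 reads c1=0 → after 1×micro: -1 ⇒ (c0=2, c1=0, c2=-1)
macro 4: S0 reads c2=-1 → after 1×micro: 2; S1 reads c1=0 → after 1×micro: 0; S2 reads c1=0 → after 1×micro: -1 ⇒ (c0=2, c1=0, c2=-1)
macro 5: S0 reads c2=-1 → after 1×micro: 2; S1 reads c1=0 → after 1×micro: 0; S2 reads c1=0 → after 1×micro: -1 ⇒ (c0=2, c1=0, c2=-1)
macro 6: S0 reads c2=-1 → after 1×micro: 2; S1 reads c1=0 → after 1×micro: 0; S2 reads c1=0 → after 1×micro: -1 ⇒ (c0=2, c1=0, c2=-1)
macro 7: S0 reads c2=-1 → after 1×micro: 2; S1 reads c1=0 → after 1×micro: 0; S2 reads c1=0 → after 1×micro: -1 ⇒ (c0=2, c1=0, c2=-1)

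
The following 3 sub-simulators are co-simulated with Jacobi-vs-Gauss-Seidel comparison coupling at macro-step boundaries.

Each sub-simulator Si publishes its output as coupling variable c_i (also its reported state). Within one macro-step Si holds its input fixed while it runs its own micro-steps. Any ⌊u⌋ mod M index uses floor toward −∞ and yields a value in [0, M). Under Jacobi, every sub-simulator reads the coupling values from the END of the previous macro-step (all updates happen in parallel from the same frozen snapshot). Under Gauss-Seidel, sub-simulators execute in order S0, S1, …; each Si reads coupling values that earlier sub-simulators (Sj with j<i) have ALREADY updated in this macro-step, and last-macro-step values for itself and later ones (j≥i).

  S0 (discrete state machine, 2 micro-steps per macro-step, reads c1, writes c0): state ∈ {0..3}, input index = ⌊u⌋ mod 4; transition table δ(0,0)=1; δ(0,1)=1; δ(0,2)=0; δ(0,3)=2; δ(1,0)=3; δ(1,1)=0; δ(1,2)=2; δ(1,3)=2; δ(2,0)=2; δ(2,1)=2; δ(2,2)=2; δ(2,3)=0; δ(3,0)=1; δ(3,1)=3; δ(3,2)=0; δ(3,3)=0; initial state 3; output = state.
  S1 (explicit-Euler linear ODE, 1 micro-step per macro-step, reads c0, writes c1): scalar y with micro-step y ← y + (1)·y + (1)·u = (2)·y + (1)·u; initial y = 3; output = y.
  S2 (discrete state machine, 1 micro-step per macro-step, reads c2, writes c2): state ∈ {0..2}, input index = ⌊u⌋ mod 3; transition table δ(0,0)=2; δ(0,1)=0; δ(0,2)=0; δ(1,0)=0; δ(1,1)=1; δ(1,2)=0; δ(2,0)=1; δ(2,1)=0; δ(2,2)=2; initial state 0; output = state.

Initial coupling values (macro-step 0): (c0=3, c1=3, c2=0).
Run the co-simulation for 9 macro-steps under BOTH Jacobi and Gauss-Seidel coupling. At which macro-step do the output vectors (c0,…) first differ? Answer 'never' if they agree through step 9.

first divergence at macro-step: 1

[Jacobi] macro 1: S0 reads c1=3 → after 2×micro: 2; S1 reads c0=3 → after 1×micro: 9; S2 reads c2=0 → after 1×micro: 2 ⇒ (c0=2, c1=9, c2=2)
[Jacobi] macro 2: S0 reads c1=9 → after 2×micro: 2; S1 reads c0=2 → after 1×micro: 20; S2 reads c2=2 → after 1×micro: 2 ⇒ (c0=2, c1=20, c2=2)
[Jacobi] macro 3: S0 reads c1=20 → after 2×micro: 2; S1 reads c0=2 → after 1×micro: 42; S2 reads c2=2 → after 1×micro: 2 ⇒ (c0=2, c1=42, c2=2)
[Jacobi] macro 4: S0 reads c1=42 → after 2×micro: 2; S1 reads c0=2 → after 1×micro: 86; S2 reads c2=2 → after 1×micro: 2 ⇒ (c0=2, c1=86, c2=2)
[Jacobi] macro 5: S0 reads c1=86 → after 2×micro: 2; S1 reads c0=2 → after 1×micro: 174; S2 reads c2=2 → after 1×micro: 2 ⇒ (c0=2, c1=174, c2=2)
[Jacobi] macro 6: S0 reads c1=174 → after 2×micro: 2; S1 reads c0=2 → after 1×micro: 350; S2 reads c2=2 → after 1×micro: 2 ⇒ (c0=2, c1=350, c2=2)
[Jacobi] macro 7: S0 reads c1=350 → after 2×micro: 2; S1 reads c0=2 → after 1×micro: 702; S2 reads c2=2 → after 1×micro: 2 ⇒ (c0=2, c1=702, c2=2)
[Jacobi] macro 8: S0 reads c1=702 → after 2×micro: 2; S1 reads c0=2 → after 1×micro: 1406; S2 reads c2=2 → after 1×micro: 2 ⇒ (c0=2, c1=1406, c2=2)
[Jacobi] macro 9: S0 reads c1=1406 → after 2×micro: 2; S1 reads c0=2 → after 1×micro: 2814; S2 reads c2=2 → after 1×micro: 2 ⇒ (c0=2, c1=2814, c2=2)
[Gauss-Seidel] macro 1: S0 reads c1=3 → after 2×micro: 2; S1 reads c0=2 → after 1×micro: 8; S2 reads c2=0 → after 1×micro: 2 ⇒ (c0=2, c1=8, c2=2)
[Gauss-Seidel] macro 2: S0 reads c1=8 → after 2×micro: 2; S1 reads c0=2 → after 1×micro: 18; S2 reads c2=2 → after 1×micro: 2 ⇒ (c0=2, c1=18, c2=2)
[Gauss-Seidel] macro 3: S0 reads c1=18 → after 2×micro: 2; S1 reads c0=2 → after 1×micro: 38; S2 reads c2=2 → after 1×micro: 2 ⇒ (c0=2, c1=38, c2=2)
[Gauss-Seidel] macro 4: S0 reads c1=38 → after 2×micro: 2; S1 reads c0=2 → after 1×micro: 78; S2 reads c2=2 → after 1×micro: 2 ⇒ (c0=2, c1=78, c2=2)
[Gauss-Seidel] macro 5: S0 reads c1=78 → after 2×micro: 2; S1 reads c0=2 → after 1×micro: 158; S2 reads c2=2 → after 1×micro: 2 ⇒ (c0=2, c1=158, c2=2)
[Gauss-Seidel] macro 6: S0 reads c1=158 → after 2×micro: 2; S1 reads c0=2 → after 1×micro: 318; S2 reads c2=2 → after 1×micro: 2 ⇒ (c0=2, c1=318, c2=2)
[Gauss-Seidel] macro 7: S0 reads c1=318 → after 2×micro: 2; S1 reads c0=2 → after 1×micro: 638; S2 reads c2=2 → after 1×micro: 2 ⇒ (c0=2, c1=638, c2=2)
[Gauss-Seidel] macro 8: S0 reads c1=638 → after 2×micro: 2; S1 reads c0=2 → after 1×micro: 1278; S2 reads c2=2 → after 1×micro: 2 ⇒ (c0=2, c1=1278, c2=2)
[Gauss-Seidel] macro 9: S0 reads c1=1278 → after 2×micro: 2; S1 reads c0=2 → after 1×micro: 2558; S2 reads c2=2 → after 1×micro: 2 ⇒ (c0=2, c1=2558, c2=2)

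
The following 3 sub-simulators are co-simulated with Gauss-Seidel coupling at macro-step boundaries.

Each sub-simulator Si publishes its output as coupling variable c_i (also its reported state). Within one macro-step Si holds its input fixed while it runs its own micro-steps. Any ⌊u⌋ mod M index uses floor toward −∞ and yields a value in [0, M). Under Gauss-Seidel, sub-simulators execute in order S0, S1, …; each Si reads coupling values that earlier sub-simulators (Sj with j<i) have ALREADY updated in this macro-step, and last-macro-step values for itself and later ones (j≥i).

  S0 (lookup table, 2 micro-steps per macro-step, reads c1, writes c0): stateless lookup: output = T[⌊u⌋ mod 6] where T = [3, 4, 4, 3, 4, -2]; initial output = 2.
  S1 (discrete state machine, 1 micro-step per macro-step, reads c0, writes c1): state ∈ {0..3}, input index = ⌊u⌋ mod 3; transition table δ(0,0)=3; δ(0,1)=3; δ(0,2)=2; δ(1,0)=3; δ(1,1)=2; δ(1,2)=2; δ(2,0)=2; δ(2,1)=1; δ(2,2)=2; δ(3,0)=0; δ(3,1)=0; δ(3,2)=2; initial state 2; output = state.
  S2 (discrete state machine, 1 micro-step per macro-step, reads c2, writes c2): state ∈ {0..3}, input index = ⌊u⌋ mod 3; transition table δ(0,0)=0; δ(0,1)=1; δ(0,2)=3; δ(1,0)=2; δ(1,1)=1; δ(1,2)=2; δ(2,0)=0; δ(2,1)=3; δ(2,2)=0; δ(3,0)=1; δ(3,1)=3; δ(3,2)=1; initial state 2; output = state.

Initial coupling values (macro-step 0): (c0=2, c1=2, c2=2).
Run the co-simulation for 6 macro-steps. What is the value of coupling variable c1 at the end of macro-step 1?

macro 1: S0 reads c1=2 → after 2×micro: 4; S1 reads c0=4 → after 1×micro: 1; S2 reads c2=2 → after 1×micro: 0 ⇒ (c0=4, c1=1, c2=0)
macro 2: S0 reads c1=1 → after 2×micro: 4; S1 reads c0=4 → after 1×micro: 2; S2 reads c2=0 → after 1×micro: 0 ⇒ (c0=4, c1=2, c2=0)
macro 3: S0 reads c1=2 → after 2×micro: 4; S1 reads c0=4 → after 1×micro: 1; S2 reads c2=0 → after 1×micro: 0 ⇒ (c0=4, c1=1, c2=0)
macro 4: S0 reads c1=1 → after 2×micro: 4; S1 reads c0=4 → after 1×micro: 2; S2 reads c2=0 → after 1×micro: 0 ⇒ (c0=4, c1=2, c2=0)
macro 5: S0 reads c1=2 → after 2×micro: 4; S1 reads c0=4 → after 1×micro: 1; S2 reads c2=0 → after 1×micro: 0 ⇒ (c0=4, c1=1, c2=0)
macro 6: S0 reads c1=1 → after 2×micro: 4; S1 reads c0=4 → after 1×micro: 2; S2 reads c2=0 → after 1×micro: 0 ⇒ (c0=4, c1=2, c2=0)

c1 at macro-step 1 = 1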